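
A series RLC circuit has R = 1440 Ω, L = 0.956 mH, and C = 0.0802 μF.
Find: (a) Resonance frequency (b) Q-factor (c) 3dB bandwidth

Step 1 — Resonance condition Im(Z)=0 gives ω₀ = 1/√(LC).
Step 2 — ω₀ = 1/√(0.000956·8.02e-08) = 1.142e+05 rad/s.
Step 3 — f₀ = ω₀/(2π) = 1.818e+04 Hz.
Step 4 — Series Q: Q = ω₀L/R = 1.142e+05·0.000956/1440 = 0.07582.
Step 5 — 3dB bandwidth: Δω = ω₀/Q = 1.506e+06 rad/s; BW = Δω/(2π) = 2.397e+05 Hz.

(a) f₀ = 1.818e+04 Hz  (b) Q = 0.07582  (c) BW = 2.397e+05 Hz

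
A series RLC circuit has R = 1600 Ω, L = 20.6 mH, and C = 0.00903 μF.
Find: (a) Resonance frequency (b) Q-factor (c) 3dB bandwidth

Step 1 — Resonance condition Im(Z)=0 gives ω₀ = 1/√(LC).
Step 2 — ω₀ = 1/√(0.0206·9.03e-09) = 7.332e+04 rad/s.
Step 3 — f₀ = ω₀/(2π) = 1.167e+04 Hz.
Step 4 — Series Q: Q = ω₀L/R = 7.332e+04·0.0206/1600 = 0.944.
Step 5 — 3dB bandwidth: Δω = ω₀/Q = 7.767e+04 rad/s; BW = Δω/(2π) = 1.236e+04 Hz.

(a) f₀ = 1.167e+04 Hz  (b) Q = 0.944  (c) BW = 1.236e+04 Hz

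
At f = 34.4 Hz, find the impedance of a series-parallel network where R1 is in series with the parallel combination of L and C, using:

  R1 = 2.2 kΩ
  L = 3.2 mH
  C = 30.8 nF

Step 1 — Angular frequency: ω = 2π·f = 2π·34.4 = 216.1 rad/s.
Step 2 — Component impedances:
  R1: Z = R = 2200 Ω
  L: Z = jωL = j·216.1·0.0032 = 0 + j0.6917 Ω
  C: Z = 1/(jωC) = -j/(ω·C) = 0 - j1.502e+05 Ω
Step 3 — Parallel branch: L || C = 1/(1/L + 1/C) = 0 + j0.6917 Ω.
Step 4 — Series with R1: Z_total = R1 + (L || C) = 2200 + j0.6917 Ω = 2200∠0.0° Ω.

Z = 2200 + j0.6917 Ω = 2200∠0.0° Ω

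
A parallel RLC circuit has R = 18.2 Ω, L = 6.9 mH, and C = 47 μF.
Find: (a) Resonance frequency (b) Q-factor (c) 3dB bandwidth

Step 1 — Resonance: ω₀ = 1/√(LC) = 1/√(0.0069·4.7e-05) = 1756 rad/s.
Step 2 — f₀ = ω₀/(2π) = 279.5 Hz.
Step 3 — Parallel Q: Q = R/(ω₀L) = 18.2/(1756·0.0069) = 1.502.
Step 4 — Bandwidth: Δω = ω₀/Q = 1169 rad/s; BW = Δω/(2π) = 186.1 Hz.

(a) f₀ = 279.5 Hz  (b) Q = 1.502  (c) BW = 186.1 Hz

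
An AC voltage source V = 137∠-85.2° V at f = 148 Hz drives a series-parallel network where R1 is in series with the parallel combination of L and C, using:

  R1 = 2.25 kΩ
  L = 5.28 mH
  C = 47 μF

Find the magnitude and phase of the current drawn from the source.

Step 1 — Angular frequency: ω = 2π·f = 2π·148 = 929.9 rad/s.
Step 2 — Component impedances:
  R1: Z = R = 2250 Ω
  L: Z = jωL = j·929.9·0.00528 = 0 + j4.91 Ω
  C: Z = 1/(jωC) = -j/(ω·C) = 0 - j22.88 Ω
Step 3 — Parallel branch: L || C = 1/(1/L + 1/C) = 0 + j6.251 Ω.
Step 4 — Series with R1: Z_total = R1 + (L || C) = 2250 + j6.251 Ω = 2250∠0.2° Ω.
Step 5 — Source phasor: V = 137∠-85.2° V = 11.46 - j136.5 V.
Step 6 — Ohm's law: I = V / Z_total = (11.46 - j136.5) / (2250 + j6.251) = 0.004926 - j0.06069 A.
Step 7 — Convert to polar: |I| = 0.06089 A, ∠I = -85.4°.

I = 0.06089∠-85.4° A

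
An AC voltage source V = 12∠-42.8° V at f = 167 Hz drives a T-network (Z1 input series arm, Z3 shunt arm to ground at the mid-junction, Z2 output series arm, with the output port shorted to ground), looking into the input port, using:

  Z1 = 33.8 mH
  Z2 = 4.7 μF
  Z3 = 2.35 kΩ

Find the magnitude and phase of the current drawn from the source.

Step 1 — Angular frequency: ω = 2π·f = 2π·167 = 1049 rad/s.
Step 2 — Component impedances:
  Z1: Z = jωL = j·1049·0.0338 = 0 + j35.47 Ω
  Z2: Z = 1/(jωC) = -j/(ω·C) = 0 - j202.8 Ω
  Z3: Z = R = 2350 Ω
Step 3 — With the output port shorted to ground, the output series arm Z2 runs from the junction to ground; the shunt arm Z3 also runs from the junction to ground. They appear in parallel: Z3 || Z2 = 17.37 - j201.3 Ω.
Step 4 — Series with input arm Z1: Z_in = Z1 + (Z3 || Z2) = 17.37 - j165.8 Ω = 166.7∠-84.0° Ω.
Step 5 — Source phasor: V = 12∠-42.8° V = 8.805 - j8.153 V.
Step 6 — Ohm's law: I = V / Z_total = (8.805 - j8.153) / (17.37 - j165.8) = 0.05414 + j0.04743 A.
Step 7 — Convert to polar: |I| = 0.07198 A, ∠I = 41.2°.

I = 0.07198∠41.2° A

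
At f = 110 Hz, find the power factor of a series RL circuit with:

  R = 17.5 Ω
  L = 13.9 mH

Step 1 — Angular frequency: ω = 2π·f = 2π·110 = 691.2 rad/s.
Step 2 — Component impedances:
  R: Z = R = 17.5 Ω
  L: Z = jωL = j·691.2·0.0139 = 0 + j9.607 Ω
Step 3 — Series combination: Z_total = R + L = 17.5 + j9.607 Ω = 19.96∠28.8° Ω.
Step 4 — Power factor: PF = cos(φ) = Re(Z)/|Z| = 17.5/19.964 = 0.8766.
Step 5 — Type: Im(Z) = 9.607 ⇒ lagging (phase φ = 28.8°).

PF = 0.8766 (lagging, φ = 28.8°)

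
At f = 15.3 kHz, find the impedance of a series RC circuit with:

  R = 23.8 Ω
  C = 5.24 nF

Step 1 — Angular frequency: ω = 2π·f = 2π·1.53e+04 = 9.613e+04 rad/s.
Step 2 — Component impedances:
  R: Z = R = 23.8 Ω
  C: Z = 1/(jωC) = -j/(ω·C) = 0 - j1985 Ω
Step 3 — Series combination: Z_total = R + C = 23.8 - j1985 Ω = 1985∠-89.3° Ω.

Z = 23.8 - j1985 Ω = 1985∠-89.3° Ω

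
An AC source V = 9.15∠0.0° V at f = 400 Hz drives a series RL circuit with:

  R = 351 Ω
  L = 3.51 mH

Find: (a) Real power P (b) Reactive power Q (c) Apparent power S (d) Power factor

Step 1 — Angular frequency: ω = 2π·f = 2π·400 = 2513 rad/s.
Step 2 — Component impedances:
  R: Z = R = 351 Ω
  L: Z = jωL = j·2513·0.00351 = 0 + j8.822 Ω
Step 3 — Series combination: Z_total = R + L = 351 + j8.822 Ω = 351.1∠1.4° Ω.
Step 4 — Source phasor: V = 9.15∠0.0° V = 9.15 V.
Step 5 — Current: I = V / Z = 0.02605 - j0.0006548 A = 0.02606∠-1.4° A.
Step 6 — Complex power: S = V·I* = 0.2384 + j0.005991 VA.
Step 7 — Real power: P = Re(S) = 0.2384 W.
Step 8 — Reactive power: Q = Im(S) = 0.005991 VAR.
Step 9 — Apparent power: |S| = 0.2385 VA.
Step 10 — Power factor: PF = P/|S| = 0.9997 (lagging).

(a) P = 0.2384 W  (b) Q = 0.005991 VAR  (c) S = 0.2385 VA  (d) PF = 0.9997 (lagging)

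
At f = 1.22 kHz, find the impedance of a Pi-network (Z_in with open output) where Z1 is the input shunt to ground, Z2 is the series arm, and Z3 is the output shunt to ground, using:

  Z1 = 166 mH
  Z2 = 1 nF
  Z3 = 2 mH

Step 1 — Angular frequency: ω = 2π·f = 2π·1220 = 7665 rad/s.
Step 2 — Component impedances:
  Z1: Z = jωL = j·7665·0.166 = 0 + j1272 Ω
  Z2: Z = 1/(jωC) = -j/(ω·C) = 0 - j1.305e+05 Ω
  Z3: Z = jωL = j·7665·0.002 = 0 + j15.33 Ω
Step 3 — With open output, the series arm Z2 and the output shunt Z3 appear in series to ground: Z2 + Z3 = 0 - j1.304e+05 Ω.
Step 4 — Parallel with input shunt Z1: Z_in = Z1 || (Z2 + Z3) = 0 + j1285 Ω = 1285∠90.0° Ω.

Z = 0 + j1285 Ω = 1285∠90.0° Ω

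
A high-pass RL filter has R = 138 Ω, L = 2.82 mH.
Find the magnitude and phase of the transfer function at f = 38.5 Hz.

Step 1 — Angular frequency: ω = 2π·38.5 = 241.9 rad/s.
Step 2 — Transfer function: H(jω) = jωL/(R + jωL).
Step 3 — Numerator jωL = j·0.6822; denominator R + jωL = 138 + j0.6822.
Step 4 — H = 2.443e-05 + j0.004943.
Step 5 — Magnitude: |H| = 0.004943 (-46.1 dB); phase: φ = 89.7°.

|H| = 0.004943 (-46.1 dB), φ = 89.7°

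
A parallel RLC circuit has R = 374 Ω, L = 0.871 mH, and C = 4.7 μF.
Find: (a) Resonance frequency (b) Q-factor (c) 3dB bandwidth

Step 1 — Resonance: ω₀ = 1/√(LC) = 1/√(0.000871·4.7e-06) = 1.563e+04 rad/s.
Step 2 — f₀ = ω₀/(2π) = 2487 Hz.
Step 3 — Parallel Q: Q = R/(ω₀L) = 374/(1.563e+04·0.000871) = 27.47.
Step 4 — Bandwidth: Δω = ω₀/Q = 568.9 rad/s; BW = Δω/(2π) = 90.54 Hz.

(a) f₀ = 2487 Hz  (b) Q = 27.47  (c) BW = 90.54 Hz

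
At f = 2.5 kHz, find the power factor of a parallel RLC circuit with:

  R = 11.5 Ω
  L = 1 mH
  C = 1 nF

Step 1 — Angular frequency: ω = 2π·f = 2π·2500 = 1.571e+04 rad/s.
Step 2 — Component impedances:
  R: Z = R = 11.5 Ω
  L: Z = jωL = j·1.571e+04·0.001 = 0 + j15.71 Ω
  C: Z = 1/(jωC) = -j/(ω·C) = 0 - j6.366e+04 Ω
Step 3 — Parallel combination: 1/Z_total = 1/R + 1/L + 1/C; Z_total = 7.488 + j5.481 Ω = 9.28∠36.2° Ω.
Step 4 — Power factor: PF = cos(φ) = Re(Z)/|Z| = 7.488/9.28 = 0.8069.
Step 5 — Type: Im(Z) = 5.481 ⇒ lagging (phase φ = 36.2°).

PF = 0.8069 (lagging, φ = 36.2°)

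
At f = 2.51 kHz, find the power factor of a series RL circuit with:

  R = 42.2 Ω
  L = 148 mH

Step 1 — Angular frequency: ω = 2π·f = 2π·2510 = 1.577e+04 rad/s.
Step 2 — Component impedances:
  R: Z = R = 42.2 Ω
  L: Z = jωL = j·1.577e+04·0.148 = 0 + j2334 Ω
Step 3 — Series combination: Z_total = R + L = 42.2 + j2334 Ω = 2334∠89.0° Ω.
Step 4 — Power factor: PF = cos(φ) = Re(Z)/|Z| = 42.2/2334 = 0.01808.
Step 5 — Type: Im(Z) = 2334 ⇒ lagging (phase φ = 89.0°).

PF = 0.01808 (lagging, φ = 89.0°)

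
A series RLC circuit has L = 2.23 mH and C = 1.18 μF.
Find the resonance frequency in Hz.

Step 1 — Resonance condition Im(Z)=0 gives ω₀ = 1/√(LC).
Step 2 — ω₀ = 1/√(0.00223·1.18e-06) = 1.949e+04 rad/s.
Step 3 — f₀ = ω₀/(2π) = 3103 Hz.

f₀ = 3103 Hz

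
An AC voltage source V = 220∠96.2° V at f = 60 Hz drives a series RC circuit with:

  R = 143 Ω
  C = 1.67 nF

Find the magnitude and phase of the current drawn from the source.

Step 1 — Angular frequency: ω = 2π·f = 2π·60 = 377 rad/s.
Step 2 — Component impedances:
  R: Z = R = 143 Ω
  C: Z = 1/(jωC) = -j/(ω·C) = 0 - j1.588e+06 Ω
Step 3 — Series combination: Z_total = R + C = 143 - j1.588e+06 Ω = 1.588e+06∠-90.0° Ω.
Step 4 — Source phasor: V = 220∠96.2° V = -23.76 + j218.7 V.
Step 5 — Ohm's law: I = V / Z_total = (-23.76 + j218.7) / (143 - j1.588e+06) = -0.0001377 - j1.495e-05 A.
Step 6 — Convert to polar: |I| = 0.0001385 A, ∠I = -173.8°.

I = 0.0001385∠-173.8° A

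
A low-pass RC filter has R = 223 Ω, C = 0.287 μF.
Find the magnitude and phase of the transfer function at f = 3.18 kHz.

Step 1 — Angular frequency: ω = 2π·3180 = 1.998e+04 rad/s.
Step 2 — Transfer function: H(jω) = 1/(1 + jωRC).
Step 3 — Denominator: 1 + jωRC = 1 + j·1.998e+04·223·2.87e-07 = 1 + j1.279.
Step 4 — H = 0.3795 - j0.4853.
Step 5 — Magnitude: |H| = 0.616 (-4.2 dB); phase: φ = -52.0°.

|H| = 0.616 (-4.2 dB), φ = -52.0°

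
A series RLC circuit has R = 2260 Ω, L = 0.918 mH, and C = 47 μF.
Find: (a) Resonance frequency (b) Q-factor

Step 1 — Resonance condition Im(Z)=0 gives ω₀ = 1/√(LC).
Step 2 — ω₀ = 1/√(0.000918·4.7e-05) = 4814 rad/s.
Step 3 — f₀ = ω₀/(2π) = 766.2 Hz.
Step 4 — Series Q: Q = ω₀L/R = 4814·0.000918/2260 = 0.001956.

(a) f₀ = 766.2 Hz  (b) Q = 0.001956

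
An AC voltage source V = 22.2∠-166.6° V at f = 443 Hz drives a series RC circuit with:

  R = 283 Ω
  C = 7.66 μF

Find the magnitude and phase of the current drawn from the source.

Step 1 — Angular frequency: ω = 2π·f = 2π·443 = 2783 rad/s.
Step 2 — Component impedances:
  R: Z = R = 283 Ω
  C: Z = 1/(jωC) = -j/(ω·C) = 0 - j46.9 Ω
Step 3 — Series combination: Z_total = R + C = 283 - j46.9 Ω = 286.9∠-9.4° Ω.
Step 4 — Source phasor: V = 22.2∠-166.6° V = -21.6 - j5.145 V.
Step 5 — Ohm's law: I = V / Z_total = (-21.6 - j5.145) / (283 - j46.9) = -0.07134 - j0.03 A.
Step 6 — Convert to polar: |I| = 0.07739 A, ∠I = -157.2°.

I = 0.07739∠-157.2° A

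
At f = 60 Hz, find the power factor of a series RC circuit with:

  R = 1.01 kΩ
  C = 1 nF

Step 1 — Angular frequency: ω = 2π·f = 2π·60 = 377 rad/s.
Step 2 — Component impedances:
  R: Z = R = 1010 Ω
  C: Z = 1/(jωC) = -j/(ω·C) = 0 - j2.653e+06 Ω
Step 3 — Series combination: Z_total = R + C = 1010 - j2.653e+06 Ω = 2.653e+06∠-90.0° Ω.
Step 4 — Power factor: PF = cos(φ) = Re(Z)/|Z| = 1010/2.6526e+06 = 0.0003808.
Step 5 — Type: Im(Z) = -2.653e+06 ⇒ leading (phase φ = -90.0°).

PF = 0.0003808 (leading, φ = -90.0°)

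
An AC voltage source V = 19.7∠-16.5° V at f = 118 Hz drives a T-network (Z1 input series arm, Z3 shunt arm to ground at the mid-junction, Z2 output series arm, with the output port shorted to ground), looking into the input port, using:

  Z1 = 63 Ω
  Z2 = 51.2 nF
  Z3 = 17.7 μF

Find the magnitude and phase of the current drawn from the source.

Step 1 — Angular frequency: ω = 2π·f = 2π·118 = 741.4 rad/s.
Step 2 — Component impedances:
  Z1: Z = R = 63 Ω
  Z2: Z = 1/(jωC) = -j/(ω·C) = 0 - j2.634e+04 Ω
  Z3: Z = 1/(jωC) = -j/(ω·C) = 0 - j76.2 Ω
Step 3 — With the output port shorted to ground, the output series arm Z2 runs from the junction to ground; the shunt arm Z3 also runs from the junction to ground. They appear in parallel: Z3 || Z2 = 0 - j75.98 Ω.
Step 4 — Series with input arm Z1: Z_in = Z1 + (Z3 || Z2) = 63 - j75.98 Ω = 98.7∠-50.3° Ω.
Step 5 — Source phasor: V = 19.7∠-16.5° V = 18.89 - j5.595 V.
Step 6 — Ohm's law: I = V / Z_total = (18.89 - j5.595) / (63 - j75.98) = 0.1658 + j0.1111 A.
Step 7 — Convert to polar: |I| = 0.1996 A, ∠I = 33.8°.

I = 0.1996∠33.8° A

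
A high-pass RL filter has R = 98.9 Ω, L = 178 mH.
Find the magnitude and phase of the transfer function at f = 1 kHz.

Step 1 — Angular frequency: ω = 2π·1000 = 6283 rad/s.
Step 2 — Transfer function: H(jω) = jωL/(R + jωL).
Step 3 — Numerator jωL = j·1118; denominator R + jωL = 98.9 + j1118.
Step 4 — H = 0.9922 + j0.08774.
Step 5 — Magnitude: |H| = 0.9961 (-0.0 dB); phase: φ = 5.1°.

|H| = 0.9961 (-0.0 dB), φ = 5.1°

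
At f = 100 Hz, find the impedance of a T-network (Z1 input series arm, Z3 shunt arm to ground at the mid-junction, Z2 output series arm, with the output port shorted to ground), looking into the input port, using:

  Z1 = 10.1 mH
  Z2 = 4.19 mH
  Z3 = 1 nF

Step 1 — Angular frequency: ω = 2π·f = 2π·100 = 628.3 rad/s.
Step 2 — Component impedances:
  Z1: Z = jωL = j·628.3·0.0101 = 0 + j6.346 Ω
  Z2: Z = jωL = j·628.3·0.00419 = 0 + j2.633 Ω
  Z3: Z = 1/(jωC) = -j/(ω·C) = 0 - j1.592e+06 Ω
Step 3 — With the output port shorted to ground, the output series arm Z2 runs from the junction to ground; the shunt arm Z3 also runs from the junction to ground. They appear in parallel: Z3 || Z2 = 0 + j2.633 Ω.
Step 4 — Series with input arm Z1: Z_in = Z1 + (Z3 || Z2) = 0 + j8.979 Ω = 8.979∠90.0° Ω.

Z = 0 + j8.979 Ω = 8.979∠90.0° Ω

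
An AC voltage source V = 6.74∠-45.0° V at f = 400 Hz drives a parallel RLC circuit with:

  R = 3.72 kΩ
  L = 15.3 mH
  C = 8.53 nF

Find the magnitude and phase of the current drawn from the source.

Step 1 — Angular frequency: ω = 2π·f = 2π·400 = 2513 rad/s.
Step 2 — Component impedances:
  R: Z = R = 3720 Ω
  L: Z = jωL = j·2513·0.0153 = 0 + j38.45 Ω
  C: Z = 1/(jωC) = -j/(ω·C) = 0 - j4.665e+04 Ω
Step 3 — Parallel combination: 1/Z_total = 1/R + 1/L + 1/C; Z_total = 0.3981 + j38.48 Ω = 38.48∠89.4° Ω.
Step 4 — Source phasor: V = 6.74∠-45.0° V = 4.766 - j4.766 V.
Step 5 — Ohm's law: I = V / Z_total = (4.766 - j4.766) / (0.3981 + j38.48) = -0.1226 - j0.1251 A.
Step 6 — Convert to polar: |I| = 0.1751 A, ∠I = -134.4°.

I = 0.1751∠-134.4° A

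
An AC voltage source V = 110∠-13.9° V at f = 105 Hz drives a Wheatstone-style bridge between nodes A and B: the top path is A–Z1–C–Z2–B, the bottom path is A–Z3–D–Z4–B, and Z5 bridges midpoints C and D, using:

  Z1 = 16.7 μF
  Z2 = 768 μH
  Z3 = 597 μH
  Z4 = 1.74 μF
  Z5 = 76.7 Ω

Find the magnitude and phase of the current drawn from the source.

Step 1 — Angular frequency: ω = 2π·f = 2π·105 = 659.7 rad/s.
Step 2 — Component impedances:
  Z1: Z = 1/(jωC) = -j/(ω·C) = 0 - j90.76 Ω
  Z2: Z = jωL = j·659.7·0.000768 = 0 + j0.5067 Ω
  Z3: Z = jωL = j·659.7·0.000597 = 0 + j0.3939 Ω
  Z4: Z = 1/(jωC) = -j/(ω·C) = 0 - j871.1 Ω
  Z5: Z = R = 76.7 Ω
Step 3 — Bridge requires nodal analysis (the Z5 bridge couples midpoints C and D, so the two paths cannot be reduced to a simple series/parallel combination). Setting node B to ground and injecting 1 A at node A, the 3-node admittance system at A, C, D solves to V_A = Z_AB = 41.25 - j37.74 Ω = 55.92∠-42.5° Ω.
Step 4 — Source phasor: V = 110∠-13.9° V = 106.8 - j26.43 V.
Step 5 — Ohm's law: I = V / Z_total = (106.8 - j26.43) / (41.25 - j37.74) = 1.728 + j0.9404 A.
Step 6 — Convert to polar: |I| = 1.967 A, ∠I = 28.6°.

I = 1.967∠28.6° A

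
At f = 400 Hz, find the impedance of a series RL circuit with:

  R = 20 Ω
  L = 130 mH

Step 1 — Angular frequency: ω = 2π·f = 2π·400 = 2513 rad/s.
Step 2 — Component impedances:
  R: Z = R = 20 Ω
  L: Z = jωL = j·2513·0.13 = 0 + j326.7 Ω
Step 3 — Series combination: Z_total = R + L = 20 + j326.7 Ω = 327.3∠86.5° Ω.

Z = 20 + j326.7 Ω = 327.3∠86.5° Ω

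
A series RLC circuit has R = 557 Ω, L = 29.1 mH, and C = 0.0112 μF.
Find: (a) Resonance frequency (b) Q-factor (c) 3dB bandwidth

Step 1 — Resonance: ω₀ = 1/√(LC) = 1/√(0.0291·1.12e-08) = 5.539e+04 rad/s.
Step 2 — f₀ = ω₀/(2π) = 8816 Hz.
Step 3 — Series Q: Q = ω₀L/R = 5.539e+04·0.0291/557 = 2.894.
Step 4 — Bandwidth: Δω = ω₀/Q = 1.914e+04 rad/s; BW = Δω/(2π) = 3046 Hz.

(a) f₀ = 8816 Hz  (b) Q = 2.894  (c) BW = 3046 Hz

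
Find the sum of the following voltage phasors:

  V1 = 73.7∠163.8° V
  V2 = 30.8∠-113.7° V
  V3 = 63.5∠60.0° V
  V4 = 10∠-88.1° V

Step 1 — Convert each phasor to rectangular form:
  V1 = 73.7·(cos(163.8°) + j·sin(163.8°)) = -70.77 + j20.56 V
  V2 = 30.8·(cos(-113.7°) + j·sin(-113.7°)) = -12.38 - j28.2 V
  V3 = 63.5·(cos(60.0°) + j·sin(60.0°)) = 31.75 + j54.99 V
  V4 = 10·(cos(-88.1°) + j·sin(-88.1°)) = 0.3316 - j9.995 V
Step 2 — Sum components: V_total = -51.07 + j37.36 V.
Step 3 — Convert to polar: |V_total| = 63.28 V, ∠V_total = 143.8°.

V_total = 63.28∠143.8° V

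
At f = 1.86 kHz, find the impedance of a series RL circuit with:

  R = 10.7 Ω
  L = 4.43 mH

Step 1 — Angular frequency: ω = 2π·f = 2π·1860 = 1.169e+04 rad/s.
Step 2 — Component impedances:
  R: Z = R = 10.7 Ω
  L: Z = jωL = j·1.169e+04·0.00443 = 0 + j51.77 Ω
Step 3 — Series combination: Z_total = R + L = 10.7 + j51.77 Ω = 52.87∠78.3° Ω.

Z = 10.7 + j51.77 Ω = 52.87∠78.3° Ω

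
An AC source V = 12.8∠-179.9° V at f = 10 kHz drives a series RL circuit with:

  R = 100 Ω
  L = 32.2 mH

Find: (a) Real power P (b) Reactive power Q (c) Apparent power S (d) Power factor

Step 1 — Angular frequency: ω = 2π·f = 2π·1e+04 = 6.283e+04 rad/s.
Step 2 — Component impedances:
  R: Z = R = 100 Ω
  L: Z = jωL = j·6.283e+04·0.0322 = 0 + j2023 Ω
Step 3 — Series combination: Z_total = R + L = 100 + j2023 Ω = 2026∠87.2° Ω.
Step 4 — Source phasor: V = 12.8∠-179.9° V = -12.8 - j0.02234 V.
Step 5 — Current: I = V / Z = -0.000323 + j0.006311 A = 0.006319∠92.9° A.
Step 6 — Complex power: S = V·I* = 0.003993 + j0.08078 VA.
Step 7 — Real power: P = Re(S) = 0.003993 W.
Step 8 — Reactive power: Q = Im(S) = 0.08078 VAR.
Step 9 — Apparent power: |S| = 0.08088 VA.
Step 10 — Power factor: PF = P/|S| = 0.04937 (lagging).

(a) P = 0.003993 W  (b) Q = 0.08078 VAR  (c) S = 0.08088 VA  (d) PF = 0.04937 (lagging)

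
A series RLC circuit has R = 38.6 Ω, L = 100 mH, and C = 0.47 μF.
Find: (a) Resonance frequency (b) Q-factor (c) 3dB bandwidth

Step 1 — Resonance: ω₀ = 1/√(LC) = 1/√(0.1·4.7e-07) = 4613 rad/s.
Step 2 — f₀ = ω₀/(2π) = 734.1 Hz.
Step 3 — Series Q: Q = ω₀L/R = 4613·0.1/38.6 = 11.95.
Step 4 — Bandwidth: Δω = ω₀/Q = 386 rad/s; BW = Δω/(2π) = 61.43 Hz.

(a) f₀ = 734.1 Hz  (b) Q = 11.95  (c) BW = 61.43 Hz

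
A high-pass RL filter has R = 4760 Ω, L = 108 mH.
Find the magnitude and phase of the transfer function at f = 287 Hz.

Step 1 — Angular frequency: ω = 2π·287 = 1803 rad/s.
Step 2 — Transfer function: H(jω) = jωL/(R + jωL).
Step 3 — Numerator jωL = j·194.8; denominator R + jωL = 4760 + j194.8.
Step 4 — H = 0.001671 + j0.04085.
Step 5 — Magnitude: |H| = 0.04088 (-27.8 dB); phase: φ = 87.7°.

|H| = 0.04088 (-27.8 dB), φ = 87.7°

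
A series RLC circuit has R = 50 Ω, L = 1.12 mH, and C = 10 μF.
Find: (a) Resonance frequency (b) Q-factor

Step 1 — Resonance condition Im(Z)=0 gives ω₀ = 1/√(LC).
Step 2 — ω₀ = 1/√(0.00112·1e-05) = 9449 rad/s.
Step 3 — f₀ = ω₀/(2π) = 1504 Hz.
Step 4 — Series Q: Q = ω₀L/R = 9449·0.00112/50 = 0.2117.

(a) f₀ = 1504 Hz  (b) Q = 0.2117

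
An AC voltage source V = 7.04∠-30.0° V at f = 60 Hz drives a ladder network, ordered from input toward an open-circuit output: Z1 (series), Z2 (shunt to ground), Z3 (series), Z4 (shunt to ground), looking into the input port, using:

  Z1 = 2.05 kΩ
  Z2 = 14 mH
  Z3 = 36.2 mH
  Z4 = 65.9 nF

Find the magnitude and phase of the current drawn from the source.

Step 1 — Angular frequency: ω = 2π·f = 2π·60 = 377 rad/s.
Step 2 — Component impedances:
  Z1: Z = R = 2050 Ω
  Z2: Z = jωL = j·377·0.014 = 0 + j5.278 Ω
  Z3: Z = jωL = j·377·0.0362 = 0 + j13.65 Ω
  Z4: Z = 1/(jωC) = -j/(ω·C) = 0 - j4.025e+04 Ω
Step 3 — Ladder network (open output): work backward from the far end, alternating series and parallel combinations. Z_in = 2050 + j5.279 Ω = 2050∠0.1° Ω.
Step 4 — Source phasor: V = 7.04∠-30.0° V = 6.097 - j3.52 V.
Step 5 — Ohm's law: I = V / Z_total = (6.097 - j3.52) / (2050 + j5.279) = 0.00297 - j0.001725 A.
Step 6 — Convert to polar: |I| = 0.003434 A, ∠I = -30.1°.

I = 0.003434∠-30.1° A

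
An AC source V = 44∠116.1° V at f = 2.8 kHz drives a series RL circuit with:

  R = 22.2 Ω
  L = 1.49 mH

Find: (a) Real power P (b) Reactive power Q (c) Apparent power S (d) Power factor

Step 1 — Angular frequency: ω = 2π·f = 2π·2800 = 1.759e+04 rad/s.
Step 2 — Component impedances:
  R: Z = R = 22.2 Ω
  L: Z = jωL = j·1.759e+04·0.00149 = 0 + j26.21 Ω
Step 3 — Series combination: Z_total = R + L = 22.2 + j26.21 Ω = 34.35∠49.7° Ω.
Step 4 — Source phasor: V = 44∠116.1° V = -19.36 + j39.51 V.
Step 5 — Current: I = V / Z = 0.5136 + j1.173 A = 1.281∠66.4° A.
Step 6 — Complex power: S = V·I* = 36.42 + j43.01 VA.
Step 7 — Real power: P = Re(S) = 36.42 W.
Step 8 — Reactive power: Q = Im(S) = 43.01 VAR.
Step 9 — Apparent power: |S| = 56.36 VA.
Step 10 — Power factor: PF = P/|S| = 0.6463 (lagging).

(a) P = 36.42 W  (b) Q = 43.01 VAR  (c) S = 56.36 VA  (d) PF = 0.6463 (lagging)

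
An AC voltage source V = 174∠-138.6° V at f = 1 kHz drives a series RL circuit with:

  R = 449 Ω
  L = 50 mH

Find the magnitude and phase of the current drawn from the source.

Step 1 — Angular frequency: ω = 2π·f = 2π·1000 = 6283 rad/s.
Step 2 — Component impedances:
  R: Z = R = 449 Ω
  L: Z = jωL = j·6283·0.05 = 0 + j314.2 Ω
Step 3 — Series combination: Z_total = R + L = 449 + j314.2 Ω = 548∠35.0° Ω.
Step 4 — Source phasor: V = 174∠-138.6° V = -130.5 - j115.1 V.
Step 5 — Ohm's law: I = V / Z_total = (-130.5 - j115.1) / (449 + j314.2) = -0.3155 - j0.0355 A.
Step 6 — Convert to polar: |I| = 0.3175 A, ∠I = -173.6°.

I = 0.3175∠-173.6° A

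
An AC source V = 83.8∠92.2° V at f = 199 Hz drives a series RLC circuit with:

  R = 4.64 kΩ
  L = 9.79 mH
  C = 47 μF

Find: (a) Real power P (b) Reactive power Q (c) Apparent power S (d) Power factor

Step 1 — Angular frequency: ω = 2π·f = 2π·199 = 1250 rad/s.
Step 2 — Component impedances:
  R: Z = R = 4640 Ω
  L: Z = jωL = j·1250·0.00979 = 0 + j12.24 Ω
  C: Z = 1/(jωC) = -j/(ω·C) = 0 - j17.02 Ω
Step 3 — Series combination: Z_total = R + L + C = 4640 - j4.775 Ω = 4640∠-0.1° Ω.
Step 4 — Source phasor: V = 83.8∠92.2° V = -3.217 + j83.74 V.
Step 5 — Current: I = V / Z = -0.0007119 + j0.01805 A = 0.01806∠92.3° A.
Step 6 — Complex power: S = V·I* = 1.513 - j0.001558 VA.
Step 7 — Real power: P = Re(S) = 1.513 W.
Step 8 — Reactive power: Q = Im(S) = -0.001558 VAR.
Step 9 — Apparent power: |S| = 1.513 VA.
Step 10 — Power factor: PF = P/|S| = 1 (leading).

(a) P = 1.513 W  (b) Q = -0.001558 VAR  (c) S = 1.513 VA  (d) PF = 1 (leading)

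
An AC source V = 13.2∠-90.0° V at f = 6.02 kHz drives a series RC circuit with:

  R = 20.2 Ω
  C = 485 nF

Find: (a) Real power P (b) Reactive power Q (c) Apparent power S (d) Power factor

Step 1 — Angular frequency: ω = 2π·f = 2π·6020 = 3.782e+04 rad/s.
Step 2 — Component impedances:
  R: Z = R = 20.2 Ω
  C: Z = 1/(jωC) = -j/(ω·C) = 0 - j54.51 Ω
Step 3 — Series combination: Z_total = R + C = 20.2 - j54.51 Ω = 58.13∠-69.7° Ω.
Step 4 — Source phasor: V = 13.2∠-90.0° V = 0 - j13.2 V.
Step 5 — Current: I = V / Z = 0.2129 - j0.0789 A = 0.2271∠-20.3° A.
Step 6 — Complex power: S = V·I* = 1.041 - j2.81 VA.
Step 7 — Real power: P = Re(S) = 1.041 W.
Step 8 — Reactive power: Q = Im(S) = -2.81 VAR.
Step 9 — Apparent power: |S| = 2.997 VA.
Step 10 — Power factor: PF = P/|S| = 0.3475 (leading).

(a) P = 1.041 W  (b) Q = -2.81 VAR  (c) S = 2.997 VA  (d) PF = 0.3475 (leading)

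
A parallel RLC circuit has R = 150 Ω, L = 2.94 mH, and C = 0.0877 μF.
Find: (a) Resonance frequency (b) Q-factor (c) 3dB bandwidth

Step 1 — Resonance: ω₀ = 1/√(LC) = 1/√(0.00294·8.77e-08) = 6.228e+04 rad/s.
Step 2 — f₀ = ω₀/(2π) = 9912 Hz.
Step 3 — Parallel Q: Q = R/(ω₀L) = 150/(6.228e+04·0.00294) = 0.8193.
Step 4 — Bandwidth: Δω = ω₀/Q = 7.602e+04 rad/s; BW = Δω/(2π) = 1.21e+04 Hz.

(a) f₀ = 9912 Hz  (b) Q = 0.8193  (c) BW = 1.21e+04 Hz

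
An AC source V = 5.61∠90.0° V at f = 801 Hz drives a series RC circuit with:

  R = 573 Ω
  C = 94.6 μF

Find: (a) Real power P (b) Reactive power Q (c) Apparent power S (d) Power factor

Step 1 — Angular frequency: ω = 2π·f = 2π·801 = 5033 rad/s.
Step 2 — Component impedances:
  R: Z = R = 573 Ω
  C: Z = 1/(jωC) = -j/(ω·C) = 0 - j2.1 Ω
Step 3 — Series combination: Z_total = R + C = 573 - j2.1 Ω = 573∠-0.2° Ω.
Step 4 — Source phasor: V = 5.61∠90.0° V = 0 + j5.61 V.
Step 5 — Current: I = V / Z = -3.589e-05 + j0.00979 A = 0.009791∠90.2° A.
Step 6 — Complex power: S = V·I* = 0.05492 - j0.0002013 VA.
Step 7 — Real power: P = Re(S) = 0.05492 W.
Step 8 — Reactive power: Q = Im(S) = -0.0002013 VAR.
Step 9 — Apparent power: |S| = 0.05492 VA.
Step 10 — Power factor: PF = P/|S| = 1 (leading).

(a) P = 0.05492 W  (b) Q = -0.0002013 VAR  (c) S = 0.05492 VA  (d) PF = 1 (leading)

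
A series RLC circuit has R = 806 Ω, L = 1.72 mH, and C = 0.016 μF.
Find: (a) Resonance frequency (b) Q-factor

Step 1 — Resonance condition Im(Z)=0 gives ω₀ = 1/√(LC).
Step 2 — ω₀ = 1/√(0.00172·1.6e-08) = 1.906e+05 rad/s.
Step 3 — f₀ = ω₀/(2π) = 3.034e+04 Hz.
Step 4 — Series Q: Q = ω₀L/R = 1.906e+05·0.00172/806 = 0.4068.

(a) f₀ = 3.034e+04 Hz  (b) Q = 0.4068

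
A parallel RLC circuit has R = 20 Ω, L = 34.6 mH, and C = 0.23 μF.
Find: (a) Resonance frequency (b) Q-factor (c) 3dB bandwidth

Step 1 — Resonance: ω₀ = 1/√(LC) = 1/√(0.0346·2.3e-07) = 1.121e+04 rad/s.
Step 2 — f₀ = ω₀/(2π) = 1784 Hz.
Step 3 — Parallel Q: Q = R/(ω₀L) = 20/(1.121e+04·0.0346) = 0.05157.
Step 4 — Bandwidth: Δω = ω₀/Q = 2.174e+05 rad/s; BW = Δω/(2π) = 3.46e+04 Hz.

(a) f₀ = 1784 Hz  (b) Q = 0.05157  (c) BW = 3.46e+04 Hz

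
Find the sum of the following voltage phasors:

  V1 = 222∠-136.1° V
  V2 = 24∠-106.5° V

Step 1 — Convert each phasor to rectangular form:
  V1 = 222·(cos(-136.1°) + j·sin(-136.1°)) = -160 - j153.9 V
  V2 = 24·(cos(-106.5°) + j·sin(-106.5°)) = -6.816 - j23.01 V
Step 2 — Sum components: V_total = -166.8 - j176.9 V.
Step 3 — Convert to polar: |V_total| = 243.2 V, ∠V_total = -133.3°.

V_total = 243.2∠-133.3° V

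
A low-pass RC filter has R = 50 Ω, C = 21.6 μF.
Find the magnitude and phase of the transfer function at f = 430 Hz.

Step 1 — Angular frequency: ω = 2π·430 = 2702 rad/s.
Step 2 — Transfer function: H(jω) = 1/(1 + jωRC).
Step 3 — Denominator: 1 + jωRC = 1 + j·2702·50·2.16e-05 = 1 + j2.918.
Step 4 — H = 0.1051 - j0.3067.
Step 5 — Magnitude: |H| = 0.3242 (-9.8 dB); phase: φ = -71.1°.

|H| = 0.3242 (-9.8 dB), φ = -71.1°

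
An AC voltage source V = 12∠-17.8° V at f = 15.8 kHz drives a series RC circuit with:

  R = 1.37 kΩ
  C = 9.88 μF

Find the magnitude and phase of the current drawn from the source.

Step 1 — Angular frequency: ω = 2π·f = 2π·1.58e+04 = 9.927e+04 rad/s.
Step 2 — Component impedances:
  R: Z = R = 1370 Ω
  C: Z = 1/(jωC) = -j/(ω·C) = 0 - j1.02 Ω
Step 3 — Series combination: Z_total = R + C = 1370 - j1.02 Ω = 1370∠-0.0° Ω.
Step 4 — Source phasor: V = 12∠-17.8° V = 11.43 - j3.668 V.
Step 5 — Ohm's law: I = V / Z_total = (11.43 - j3.668) / (1370 - j1.02) = 0.008342 - j0.002671 A.
Step 6 — Convert to polar: |I| = 0.008759 A, ∠I = -17.8°.

I = 0.008759∠-17.8° A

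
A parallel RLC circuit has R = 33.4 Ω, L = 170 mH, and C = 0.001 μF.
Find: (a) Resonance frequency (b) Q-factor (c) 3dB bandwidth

Step 1 — Resonance: ω₀ = 1/√(LC) = 1/√(0.17·1e-09) = 7.67e+04 rad/s.
Step 2 — f₀ = ω₀/(2π) = 1.221e+04 Hz.
Step 3 — Parallel Q: Q = R/(ω₀L) = 33.4/(7.67e+04·0.17) = 0.002562.
Step 4 — Bandwidth: Δω = ω₀/Q = 2.994e+07 rad/s; BW = Δω/(2π) = 4.765e+06 Hz.

(a) f₀ = 1.221e+04 Hz  (b) Q = 0.002562  (c) BW = 4.765e+06 Hz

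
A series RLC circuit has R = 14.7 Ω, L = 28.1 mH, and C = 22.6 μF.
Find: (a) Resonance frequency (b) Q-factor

Step 1 — Resonance condition Im(Z)=0 gives ω₀ = 1/√(LC).
Step 2 — ω₀ = 1/√(0.0281·2.26e-05) = 1255 rad/s.
Step 3 — f₀ = ω₀/(2π) = 199.7 Hz.
Step 4 — Series Q: Q = ω₀L/R = 1255·0.0281/14.7 = 2.399.

(a) f₀ = 199.7 Hz  (b) Q = 2.399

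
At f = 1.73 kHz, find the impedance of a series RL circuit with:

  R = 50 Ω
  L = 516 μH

Step 1 — Angular frequency: ω = 2π·f = 2π·1730 = 1.087e+04 rad/s.
Step 2 — Component impedances:
  R: Z = R = 50 Ω
  L: Z = jωL = j·1.087e+04·0.000516 = 0 + j5.609 Ω
Step 3 — Series combination: Z_total = R + L = 50 + j5.609 Ω = 50.31∠6.4° Ω.

Z = 50 + j5.609 Ω = 50.31∠6.4° Ω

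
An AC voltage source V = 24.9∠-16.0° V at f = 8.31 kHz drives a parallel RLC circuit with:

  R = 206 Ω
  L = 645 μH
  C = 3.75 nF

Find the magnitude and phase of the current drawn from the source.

Step 1 — Angular frequency: ω = 2π·f = 2π·8310 = 5.221e+04 rad/s.
Step 2 — Component impedances:
  R: Z = R = 206 Ω
  L: Z = jωL = j·5.221e+04·0.000645 = 0 + j33.68 Ω
  C: Z = 1/(jωC) = -j/(ω·C) = 0 - j5107 Ω
Step 3 — Parallel combination: 1/Z_total = 1/R + 1/L + 1/C; Z_total = 5.432 + j33.01 Ω = 33.45∠80.7° Ω.
Step 4 — Source phasor: V = 24.9∠-16.0° V = 23.94 - j6.863 V.
Step 5 — Ohm's law: I = V / Z_total = (23.94 - j6.863) / (5.432 + j33.01) = -0.08626 - j0.7394 A.
Step 6 — Convert to polar: |I| = 0.7444 A, ∠I = -96.7°.

I = 0.7444∠-96.7° A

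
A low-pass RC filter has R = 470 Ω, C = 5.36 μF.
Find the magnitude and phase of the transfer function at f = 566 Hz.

Step 1 — Angular frequency: ω = 2π·566 = 3556 rad/s.
Step 2 — Transfer function: H(jω) = 1/(1 + jωRC).
Step 3 — Denominator: 1 + jωRC = 1 + j·3556·470·5.36e-06 = 1 + j8.959.
Step 4 — H = 0.01231 - j0.1102.
Step 5 — Magnitude: |H| = 0.1109 (-19.1 dB); phase: φ = -83.6°.

|H| = 0.1109 (-19.1 dB), φ = -83.6°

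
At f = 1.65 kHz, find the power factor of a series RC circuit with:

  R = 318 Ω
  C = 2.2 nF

Step 1 — Angular frequency: ω = 2π·f = 2π·1650 = 1.037e+04 rad/s.
Step 2 — Component impedances:
  R: Z = R = 318 Ω
  C: Z = 1/(jωC) = -j/(ω·C) = 0 - j4.384e+04 Ω
Step 3 — Series combination: Z_total = R + C = 318 - j4.384e+04 Ω = 4.385e+04∠-89.6° Ω.
Step 4 — Power factor: PF = cos(φ) = Re(Z)/|Z| = 318/43845 = 0.007253.
Step 5 — Type: Im(Z) = -4.384e+04 ⇒ leading (phase φ = -89.6°).

PF = 0.007253 (leading, φ = -89.6°)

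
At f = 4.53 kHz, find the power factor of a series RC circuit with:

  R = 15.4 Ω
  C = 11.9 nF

Step 1 — Angular frequency: ω = 2π·f = 2π·4530 = 2.846e+04 rad/s.
Step 2 — Component impedances:
  R: Z = R = 15.4 Ω
  C: Z = 1/(jωC) = -j/(ω·C) = 0 - j2952 Ω
Step 3 — Series combination: Z_total = R + C = 15.4 - j2952 Ω = 2952∠-89.7° Ω.
Step 4 — Power factor: PF = cos(φ) = Re(Z)/|Z| = 15.4/2952.4 = 0.005216.
Step 5 — Type: Im(Z) = -2952 ⇒ leading (phase φ = -89.7°).

PF = 0.005216 (leading, φ = -89.7°)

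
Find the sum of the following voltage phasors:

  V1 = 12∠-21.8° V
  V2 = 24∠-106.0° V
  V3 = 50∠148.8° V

Step 1 — Convert each phasor to rectangular form:
  V1 = 12·(cos(-21.8°) + j·sin(-21.8°)) = 11.14 - j4.456 V
  V2 = 24·(cos(-106.0°) + j·sin(-106.0°)) = -6.615 - j23.07 V
  V3 = 50·(cos(148.8°) + j·sin(148.8°)) = -42.77 + j25.9 V
Step 2 — Sum components: V_total = -38.24 - j1.625 V.
Step 3 — Convert to polar: |V_total| = 38.28 V, ∠V_total = -177.6°.

V_total = 38.28∠-177.6° V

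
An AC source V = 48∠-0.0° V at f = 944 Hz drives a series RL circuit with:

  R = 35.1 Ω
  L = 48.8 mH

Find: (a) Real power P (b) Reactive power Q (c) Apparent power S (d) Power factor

Step 1 — Angular frequency: ω = 2π·f = 2π·944 = 5931 rad/s.
Step 2 — Component impedances:
  R: Z = R = 35.1 Ω
  L: Z = jωL = j·5931·0.0488 = 0 + j289.4 Ω
Step 3 — Series combination: Z_total = R + L = 35.1 + j289.4 Ω = 291.6∠83.1° Ω.
Step 4 — Source phasor: V = 48∠-0.0° V = 48 V.
Step 5 — Current: I = V / Z = 0.01982 - j0.1634 A = 0.1646∠-83.1° A.
Step 6 — Complex power: S = V·I* = 0.9513 + j7.845 VA.
Step 7 — Real power: P = Re(S) = 0.9513 W.
Step 8 — Reactive power: Q = Im(S) = 7.845 VAR.
Step 9 — Apparent power: |S| = 7.902 VA.
Step 10 — Power factor: PF = P/|S| = 0.1204 (lagging).

(a) P = 0.9513 W  (b) Q = 7.845 VAR  (c) S = 7.902 VA  (d) PF = 0.1204 (lagging)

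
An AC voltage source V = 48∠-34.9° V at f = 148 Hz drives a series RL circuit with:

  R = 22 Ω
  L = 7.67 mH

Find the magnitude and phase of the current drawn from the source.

Step 1 — Angular frequency: ω = 2π·f = 2π·148 = 929.9 rad/s.
Step 2 — Component impedances:
  R: Z = R = 22 Ω
  L: Z = jωL = j·929.9·0.00767 = 0 + j7.132 Ω
Step 3 — Series combination: Z_total = R + L = 22 + j7.132 Ω = 23.13∠18.0° Ω.
Step 4 — Source phasor: V = 48∠-34.9° V = 39.37 - j27.46 V.
Step 5 — Ohm's law: I = V / Z_total = (39.37 - j27.46) / (22 + j7.132) = 1.253 - j1.655 A.
Step 6 — Convert to polar: |I| = 2.075 A, ∠I = -52.9°.

I = 2.075∠-52.9° A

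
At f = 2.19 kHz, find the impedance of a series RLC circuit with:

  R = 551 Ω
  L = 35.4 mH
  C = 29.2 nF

Step 1 — Angular frequency: ω = 2π·f = 2π·2190 = 1.376e+04 rad/s.
Step 2 — Component impedances:
  R: Z = R = 551 Ω
  L: Z = jωL = j·1.376e+04·0.0354 = 0 + j487.1 Ω
  C: Z = 1/(jωC) = -j/(ω·C) = 0 - j2489 Ω
Step 3 — Series combination: Z_total = R + L + C = 551 - j2002 Ω = 2076∠-74.6° Ω.

Z = 551 - j2002 Ω = 2076∠-74.6° Ω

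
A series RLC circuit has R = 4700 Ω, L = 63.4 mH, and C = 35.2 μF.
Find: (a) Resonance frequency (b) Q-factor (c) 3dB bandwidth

Step 1 — Resonance: ω₀ = 1/√(LC) = 1/√(0.0634·3.52e-05) = 669.4 rad/s.
Step 2 — f₀ = ω₀/(2π) = 106.5 Hz.
Step 3 — Series Q: Q = ω₀L/R = 669.4·0.0634/4700 = 0.00903.
Step 4 — Bandwidth: Δω = ω₀/Q = 7.413e+04 rad/s; BW = Δω/(2π) = 1.18e+04 Hz.

(a) f₀ = 106.5 Hz  (b) Q = 0.00903  (c) BW = 1.18e+04 Hz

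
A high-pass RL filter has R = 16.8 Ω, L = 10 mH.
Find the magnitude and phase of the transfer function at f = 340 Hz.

Step 1 — Angular frequency: ω = 2π·340 = 2136 rad/s.
Step 2 — Transfer function: H(jω) = jωL/(R + jωL).
Step 3 — Numerator jωL = j·21.36; denominator R + jωL = 16.8 + j21.36.
Step 4 — H = 0.6179 + j0.4859.
Step 5 — Magnitude: |H| = 0.7861 (-2.1 dB); phase: φ = 38.2°.

|H| = 0.7861 (-2.1 dB), φ = 38.2°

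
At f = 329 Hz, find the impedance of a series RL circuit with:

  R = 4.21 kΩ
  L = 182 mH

Step 1 — Angular frequency: ω = 2π·f = 2π·329 = 2067 rad/s.
Step 2 — Component impedances:
  R: Z = R = 4210 Ω
  L: Z = jωL = j·2067·0.182 = 0 + j376.2 Ω
Step 3 — Series combination: Z_total = R + L = 4210 + j376.2 Ω = 4227∠5.1° Ω.

Z = 4210 + j376.2 Ω = 4227∠5.1° Ω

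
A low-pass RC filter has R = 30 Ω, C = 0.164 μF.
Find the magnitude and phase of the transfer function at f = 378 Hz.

Step 1 — Angular frequency: ω = 2π·378 = 2375 rad/s.
Step 2 — Transfer function: H(jω) = 1/(1 + jωRC).
Step 3 — Denominator: 1 + jωRC = 1 + j·2375·30·1.64e-07 = 1 + j0.01169.
Step 4 — H = 0.9999 - j0.01168.
Step 5 — Magnitude: |H| = 0.9999 (-0.0 dB); phase: φ = -0.7°.

|H| = 0.9999 (-0.0 dB), φ = -0.7°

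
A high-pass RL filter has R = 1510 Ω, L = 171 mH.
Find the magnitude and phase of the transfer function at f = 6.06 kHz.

Step 1 — Angular frequency: ω = 2π·6060 = 3.808e+04 rad/s.
Step 2 — Transfer function: H(jω) = jωL/(R + jωL).
Step 3 — Numerator jωL = j·6511; denominator R + jωL = 1510 + j6511.
Step 4 — H = 0.949 + j0.2201.
Step 5 — Magnitude: |H| = 0.9741 (-0.2 dB); phase: φ = 13.1°.

|H| = 0.9741 (-0.2 dB), φ = 13.1°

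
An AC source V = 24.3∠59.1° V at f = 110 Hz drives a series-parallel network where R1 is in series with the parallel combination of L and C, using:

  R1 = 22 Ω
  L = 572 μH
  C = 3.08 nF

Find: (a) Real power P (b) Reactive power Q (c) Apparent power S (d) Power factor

Step 1 — Angular frequency: ω = 2π·f = 2π·110 = 691.2 rad/s.
Step 2 — Component impedances:
  R1: Z = R = 22 Ω
  L: Z = jωL = j·691.2·0.000572 = 0 + j0.3953 Ω
  C: Z = 1/(jωC) = -j/(ω·C) = 0 - j4.698e+05 Ω
Step 3 — Parallel branch: L || C = 1/(1/L + 1/C) = 0 + j0.3953 Ω.
Step 4 — Series with R1: Z_total = R1 + (L || C) = 22 + j0.3953 Ω = 22∠1.0° Ω.
Step 5 — Source phasor: V = 24.3∠59.1° V = 12.48 + j20.85 V.
Step 6 — Current: I = V / Z = 0.5841 + j0.9373 A = 1.104∠58.1° A.
Step 7 — Complex power: S = V·I* = 26.83 + j0.4822 VA.
Step 8 — Real power: P = Re(S) = 26.83 W.
Step 9 — Reactive power: Q = Im(S) = 0.4822 VAR.
Step 10 — Apparent power: |S| = 26.84 VA.
Step 11 — Power factor: PF = P/|S| = 0.9998 (lagging).

(a) P = 26.83 W  (b) Q = 0.4822 VAR  (c) S = 26.84 VA  (d) PF = 0.9998 (lagging)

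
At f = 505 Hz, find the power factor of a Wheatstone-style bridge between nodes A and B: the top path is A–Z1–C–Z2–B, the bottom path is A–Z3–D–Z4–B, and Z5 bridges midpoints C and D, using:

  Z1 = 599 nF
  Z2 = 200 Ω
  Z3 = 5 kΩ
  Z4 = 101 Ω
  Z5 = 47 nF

Step 1 — Angular frequency: ω = 2π·f = 2π·505 = 3173 rad/s.
Step 2 — Component impedances:
  Z1: Z = 1/(jωC) = -j/(ω·C) = 0 - j526.1 Ω
  Z2: Z = R = 200 Ω
  Z3: Z = R = 5000 Ω
  Z4: Z = R = 101 Ω
  Z5: Z = 1/(jωC) = -j/(ω·C) = 0 - j6705 Ω
Step 3 — Bridge requires nodal analysis (the Z5 bridge couples midpoints C and D, so the two paths cannot be reduced to a simple series/parallel combination). Setting node B to ground and injecting 1 A at node A, the 3-node admittance system at A, C, D solves to V_A = Z_AB = 241.7 - j487.5 Ω = 544.1∠-63.6° Ω.
Step 4 — Power factor: PF = cos(φ) = Re(Z)/|Z| = 241.7/544.1 = 0.4442.
Step 5 — Type: Im(Z) = -487.5 ⇒ leading (phase φ = -63.6°).

PF = 0.4442 (leading, φ = -63.6°)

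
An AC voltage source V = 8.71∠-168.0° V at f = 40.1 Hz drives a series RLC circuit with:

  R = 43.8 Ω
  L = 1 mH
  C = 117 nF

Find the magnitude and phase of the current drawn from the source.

Step 1 — Angular frequency: ω = 2π·f = 2π·40.1 = 252 rad/s.
Step 2 — Component impedances:
  R: Z = R = 43.8 Ω
  L: Z = jωL = j·252·0.001 = 0 + j0.252 Ω
  C: Z = 1/(jωC) = -j/(ω·C) = 0 - j3.392e+04 Ω
Step 3 — Series combination: Z_total = R + L + C = 43.8 - j3.392e+04 Ω = 3.392e+04∠-89.9° Ω.
Step 4 — Source phasor: V = 8.71∠-168.0° V = -8.52 - j1.811 V.
Step 5 — Ohm's law: I = V / Z_total = (-8.52 - j1.811) / (43.8 - j3.392e+04) = 5.306e-05 - j0.0002512 A.
Step 6 — Convert to polar: |I| = 0.0002568 A, ∠I = -78.1°.

I = 0.0002568∠-78.1° A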